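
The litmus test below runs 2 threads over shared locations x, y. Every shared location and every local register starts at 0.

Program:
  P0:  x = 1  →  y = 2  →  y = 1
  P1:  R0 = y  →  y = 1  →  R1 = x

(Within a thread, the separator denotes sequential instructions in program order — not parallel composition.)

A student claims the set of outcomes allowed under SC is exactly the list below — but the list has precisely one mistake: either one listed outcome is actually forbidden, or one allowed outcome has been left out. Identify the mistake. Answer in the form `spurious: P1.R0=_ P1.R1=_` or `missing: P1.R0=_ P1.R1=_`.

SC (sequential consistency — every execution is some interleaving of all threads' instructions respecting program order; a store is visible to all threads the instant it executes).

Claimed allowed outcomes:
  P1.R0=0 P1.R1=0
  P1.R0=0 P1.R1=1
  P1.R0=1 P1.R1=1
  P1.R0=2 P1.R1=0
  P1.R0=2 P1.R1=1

outcome vector order: (P1.R0,P1.R1)
SC: 4 outcomes — {<0 0>; <0 1>; <1 1>; <2 1>}
claimed∖SC = {<2 0>}

spurious: P1.R0=2 P1.R1=0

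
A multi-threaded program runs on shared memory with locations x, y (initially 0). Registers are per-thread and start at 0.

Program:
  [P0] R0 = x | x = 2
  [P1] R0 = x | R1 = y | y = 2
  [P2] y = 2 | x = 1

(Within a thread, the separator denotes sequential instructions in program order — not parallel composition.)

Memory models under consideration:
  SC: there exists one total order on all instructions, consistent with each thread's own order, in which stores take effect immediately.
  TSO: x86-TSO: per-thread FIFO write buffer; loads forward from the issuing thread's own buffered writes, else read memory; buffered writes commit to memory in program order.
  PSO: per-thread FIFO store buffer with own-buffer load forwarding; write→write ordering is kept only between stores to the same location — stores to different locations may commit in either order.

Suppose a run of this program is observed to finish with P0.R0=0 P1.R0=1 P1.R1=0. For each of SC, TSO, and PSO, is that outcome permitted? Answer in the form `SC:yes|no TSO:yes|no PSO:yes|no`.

SC:no TSO:no PSO:yes

outcome vector order: (P0.R0,P1.R0,P1.R1)
SC: 9 outcomes — {(0,0,0); (0,0,2); (0,1,2); (0,2,0); (0,2,2); (1,0,0); (1,0,2); (1,1,2); (1,2,2)}
TSO: 9 outcomes — {(0,0,0); (0,0,2); (0,1,2); (0,2,0); (0,2,2); (1,0,0); (1,0,2); (1,1,2); (1,2,2)}
PSO: 12 outcomes — {(0,0,0); (0,0,2); (0,1,0); (0,1,2); (0,2,0); (0,2,2); (1,0,0); (1,0,2); (1,1,0); (1,1,2); (1,2,0); (1,2,2)}
target (0,1,0) ∈ {PSO}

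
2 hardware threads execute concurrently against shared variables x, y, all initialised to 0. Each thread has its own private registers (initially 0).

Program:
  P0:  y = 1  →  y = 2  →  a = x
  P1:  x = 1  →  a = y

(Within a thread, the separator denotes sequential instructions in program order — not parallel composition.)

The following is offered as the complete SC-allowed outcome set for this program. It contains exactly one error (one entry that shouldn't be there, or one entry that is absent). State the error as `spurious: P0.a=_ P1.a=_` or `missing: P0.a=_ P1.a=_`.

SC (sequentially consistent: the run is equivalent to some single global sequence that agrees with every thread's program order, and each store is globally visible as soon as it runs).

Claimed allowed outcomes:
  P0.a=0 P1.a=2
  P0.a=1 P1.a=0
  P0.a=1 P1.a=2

missing: P0.a=1 P1.a=1

outcome vector order: (P0.a,P1.a)
SC: 4 outcomes — {(0,2), (1,0), (1,1), (1,2)}
SC∖claimed = {(1,1)}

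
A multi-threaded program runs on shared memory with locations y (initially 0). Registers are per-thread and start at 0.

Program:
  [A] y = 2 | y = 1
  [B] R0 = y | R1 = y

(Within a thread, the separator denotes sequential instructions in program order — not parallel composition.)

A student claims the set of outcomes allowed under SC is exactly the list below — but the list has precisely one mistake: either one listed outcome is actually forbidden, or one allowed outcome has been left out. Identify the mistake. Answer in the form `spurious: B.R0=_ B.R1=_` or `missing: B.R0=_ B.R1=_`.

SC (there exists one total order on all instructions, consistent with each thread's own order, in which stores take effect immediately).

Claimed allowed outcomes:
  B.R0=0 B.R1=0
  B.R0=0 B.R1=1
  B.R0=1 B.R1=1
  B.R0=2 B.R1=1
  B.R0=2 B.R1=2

missing: B.R0=0 B.R1=2

outcome vector order: (B.R0,B.R1)
SC: 6 outcomes — {<0 0>, <0 1>, <0 2>, <1 1>, <2 1>, <2 2>}
SC∖claimed = {<0 2>}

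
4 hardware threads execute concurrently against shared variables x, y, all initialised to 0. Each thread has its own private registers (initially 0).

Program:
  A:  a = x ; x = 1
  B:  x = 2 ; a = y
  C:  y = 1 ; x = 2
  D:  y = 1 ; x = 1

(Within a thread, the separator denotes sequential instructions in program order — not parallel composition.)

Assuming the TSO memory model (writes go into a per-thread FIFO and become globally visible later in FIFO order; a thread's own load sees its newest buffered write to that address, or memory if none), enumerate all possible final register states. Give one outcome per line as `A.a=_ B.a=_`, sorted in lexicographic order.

outcome vector order: (A.a,B.a)
|TSO outcomes| = 6

A.a=0 B.a=0
A.a=0 B.a=1
A.a=1 B.a=0
A.a=1 B.a=1
A.a=2 B.a=0
A.a=2 B.a=1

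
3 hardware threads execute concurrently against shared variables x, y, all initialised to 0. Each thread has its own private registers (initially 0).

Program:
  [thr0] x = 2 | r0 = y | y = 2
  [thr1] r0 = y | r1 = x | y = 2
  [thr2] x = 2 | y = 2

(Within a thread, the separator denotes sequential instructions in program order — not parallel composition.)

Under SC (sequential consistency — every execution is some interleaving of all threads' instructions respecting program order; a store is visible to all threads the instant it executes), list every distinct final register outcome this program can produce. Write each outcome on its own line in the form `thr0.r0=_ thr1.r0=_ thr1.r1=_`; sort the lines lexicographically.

thr0.r0=0 thr1.r0=0 thr1.r1=0
thr0.r0=0 thr1.r0=0 thr1.r1=2
thr0.r0=0 thr1.r0=2 thr1.r1=2
thr0.r0=2 thr1.r0=0 thr1.r1=0
thr0.r0=2 thr1.r0=0 thr1.r1=2
thr0.r0=2 thr1.r0=2 thr1.r1=2

outcome vector order: (thr0.r0,thr1.r0,thr1.r1)
|SC outcomes| = 6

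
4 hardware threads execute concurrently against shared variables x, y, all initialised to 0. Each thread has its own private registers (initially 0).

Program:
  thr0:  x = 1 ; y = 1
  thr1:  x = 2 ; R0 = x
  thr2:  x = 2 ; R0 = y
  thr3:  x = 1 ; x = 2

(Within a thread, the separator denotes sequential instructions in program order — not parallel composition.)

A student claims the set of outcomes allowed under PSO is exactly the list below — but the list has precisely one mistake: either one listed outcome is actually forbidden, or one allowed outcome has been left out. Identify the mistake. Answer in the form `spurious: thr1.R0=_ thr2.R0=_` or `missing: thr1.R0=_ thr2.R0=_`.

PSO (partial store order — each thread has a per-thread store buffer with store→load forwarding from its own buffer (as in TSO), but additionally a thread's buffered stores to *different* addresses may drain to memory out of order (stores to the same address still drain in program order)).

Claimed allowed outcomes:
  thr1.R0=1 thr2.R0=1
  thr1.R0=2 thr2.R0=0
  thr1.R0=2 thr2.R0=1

missing: thr1.R0=1 thr2.R0=0

outcome vector order: (thr1.R0,thr2.R0)
[PSO] allowed = {(1,0); (1,1); (2,0); (2,1)}
PSO∖claimed = {(1,0)}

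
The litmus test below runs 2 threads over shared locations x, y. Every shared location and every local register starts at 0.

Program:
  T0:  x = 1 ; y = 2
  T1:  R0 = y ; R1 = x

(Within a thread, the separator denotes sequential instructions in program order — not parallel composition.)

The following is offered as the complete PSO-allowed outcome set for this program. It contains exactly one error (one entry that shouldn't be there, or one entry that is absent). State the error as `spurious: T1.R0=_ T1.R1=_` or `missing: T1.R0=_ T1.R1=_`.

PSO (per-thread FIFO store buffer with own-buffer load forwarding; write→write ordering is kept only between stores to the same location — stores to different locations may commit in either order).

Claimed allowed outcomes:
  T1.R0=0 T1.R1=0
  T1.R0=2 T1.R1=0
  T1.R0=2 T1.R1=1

outcome vector order: (T1.R0,T1.R1)
under PSO → <0 0>, <0 1>, <2 0>, <2 1>
PSO∖claimed = {<0 1>}

missing: T1.R0=0 T1.R1=1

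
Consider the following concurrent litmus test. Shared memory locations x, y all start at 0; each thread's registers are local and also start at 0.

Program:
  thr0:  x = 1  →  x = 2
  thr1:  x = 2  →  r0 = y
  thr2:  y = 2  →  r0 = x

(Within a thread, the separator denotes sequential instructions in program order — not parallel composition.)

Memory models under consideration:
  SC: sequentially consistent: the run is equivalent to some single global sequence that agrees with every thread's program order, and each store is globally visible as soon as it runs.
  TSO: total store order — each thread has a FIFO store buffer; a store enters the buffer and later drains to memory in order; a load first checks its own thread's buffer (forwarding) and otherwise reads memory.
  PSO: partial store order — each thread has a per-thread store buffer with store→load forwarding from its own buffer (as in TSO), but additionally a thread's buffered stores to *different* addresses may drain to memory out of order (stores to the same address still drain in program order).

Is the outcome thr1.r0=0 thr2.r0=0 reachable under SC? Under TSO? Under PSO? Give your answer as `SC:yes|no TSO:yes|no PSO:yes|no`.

outcome vector order: (thr1.r0,thr2.r0)
under SC → 01, 02, 20, 21, 22
under TSO → 00, 01, 02, 20, 21, 22
under PSO → 00, 01, 02, 20, 21, 22
target 00 ∈ {TSO,PSO}

SC:no TSO:yes PSO:yes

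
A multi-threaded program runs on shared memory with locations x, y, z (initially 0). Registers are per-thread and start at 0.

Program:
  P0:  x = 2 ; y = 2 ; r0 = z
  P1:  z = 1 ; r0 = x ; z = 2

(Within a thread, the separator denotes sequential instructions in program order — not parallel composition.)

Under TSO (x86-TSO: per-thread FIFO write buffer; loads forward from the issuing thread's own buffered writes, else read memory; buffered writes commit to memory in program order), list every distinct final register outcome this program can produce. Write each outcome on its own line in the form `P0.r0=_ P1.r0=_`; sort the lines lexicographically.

P0.r0=0 P1.r0=0
P0.r0=0 P1.r0=2
P0.r0=1 P1.r0=0
P0.r0=1 P1.r0=2
P0.r0=2 P1.r0=0
P0.r0=2 P1.r0=2

outcome vector order: (P0.r0,P1.r0)
|TSO outcomes| = 6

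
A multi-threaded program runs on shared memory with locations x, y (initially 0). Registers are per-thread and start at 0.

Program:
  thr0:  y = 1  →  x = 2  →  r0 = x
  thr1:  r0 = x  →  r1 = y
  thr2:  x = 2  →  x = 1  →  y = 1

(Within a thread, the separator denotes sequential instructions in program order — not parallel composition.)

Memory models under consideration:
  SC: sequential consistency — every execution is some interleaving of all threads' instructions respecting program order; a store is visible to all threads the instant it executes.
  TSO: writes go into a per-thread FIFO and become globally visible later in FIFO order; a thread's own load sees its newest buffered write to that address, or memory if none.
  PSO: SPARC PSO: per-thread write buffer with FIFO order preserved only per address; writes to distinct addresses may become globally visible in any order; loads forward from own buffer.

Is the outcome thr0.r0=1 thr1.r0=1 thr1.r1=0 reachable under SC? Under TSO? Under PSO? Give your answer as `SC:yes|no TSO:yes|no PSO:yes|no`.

SC:no TSO:no PSO:yes

outcome vector order: (thr0.r0,thr1.r0,thr1.r1)
SC: 11 outcomes — {100; 101; 111; 120; 121; 200; 201; 210; 211; 220; 221}
TSO: 11 outcomes — {100; 101; 111; 120; 121; 200; 201; 210; 211; 220; 221}
PSO: 12 outcomes — {100; 101; 110; 111; 120; 121; 200; 201; 210; 211; 220; 221}
target 110 ∈ {PSO}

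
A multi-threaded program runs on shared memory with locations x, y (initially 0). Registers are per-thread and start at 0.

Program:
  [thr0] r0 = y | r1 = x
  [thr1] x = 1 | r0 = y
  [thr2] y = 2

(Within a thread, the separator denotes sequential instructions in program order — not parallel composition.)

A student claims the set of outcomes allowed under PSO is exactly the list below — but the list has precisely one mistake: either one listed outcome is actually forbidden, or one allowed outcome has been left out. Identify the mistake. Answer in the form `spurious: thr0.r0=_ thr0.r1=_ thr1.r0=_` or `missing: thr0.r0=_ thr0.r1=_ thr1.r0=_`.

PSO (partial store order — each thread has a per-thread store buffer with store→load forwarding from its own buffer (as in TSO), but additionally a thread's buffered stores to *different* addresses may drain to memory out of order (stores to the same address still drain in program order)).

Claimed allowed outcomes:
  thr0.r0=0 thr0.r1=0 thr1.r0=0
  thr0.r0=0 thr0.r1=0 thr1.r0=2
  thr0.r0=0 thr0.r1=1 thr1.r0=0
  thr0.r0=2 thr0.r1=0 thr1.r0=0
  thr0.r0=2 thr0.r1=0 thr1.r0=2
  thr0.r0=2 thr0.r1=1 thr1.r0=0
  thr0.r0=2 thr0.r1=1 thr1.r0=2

outcome vector order: (thr0.r0,thr0.r1,thr1.r0)
PSO: 8 outcomes — {000; 002; 010; 012; 200; 202; 210; 212}
PSO∖claimed = {012}

missing: thr0.r0=0 thr0.r1=1 thr1.r0=2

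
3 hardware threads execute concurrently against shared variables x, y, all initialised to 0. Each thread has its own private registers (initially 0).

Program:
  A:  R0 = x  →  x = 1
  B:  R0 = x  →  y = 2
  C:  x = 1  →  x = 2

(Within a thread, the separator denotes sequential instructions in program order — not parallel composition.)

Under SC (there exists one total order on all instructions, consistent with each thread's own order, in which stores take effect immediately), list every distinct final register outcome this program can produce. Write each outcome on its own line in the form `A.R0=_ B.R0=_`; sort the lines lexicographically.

A.R0=0 B.R0=0
A.R0=0 B.R0=1
A.R0=0 B.R0=2
A.R0=1 B.R0=0
A.R0=1 B.R0=1
A.R0=1 B.R0=2
A.R0=2 B.R0=0
A.R0=2 B.R0=1
A.R0=2 B.R0=2

outcome vector order: (A.R0,B.R0)
|SC outcomes| = 9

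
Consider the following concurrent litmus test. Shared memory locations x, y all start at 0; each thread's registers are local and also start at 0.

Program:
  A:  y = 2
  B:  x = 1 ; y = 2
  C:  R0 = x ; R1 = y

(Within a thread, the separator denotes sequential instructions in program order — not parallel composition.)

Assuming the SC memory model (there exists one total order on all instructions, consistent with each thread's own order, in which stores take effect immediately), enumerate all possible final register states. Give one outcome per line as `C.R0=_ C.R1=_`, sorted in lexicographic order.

C.R0=0 C.R1=0
C.R0=0 C.R1=2
C.R0=1 C.R1=0
C.R0=1 C.R1=2

outcome vector order: (C.R0,C.R1)
|SC outcomes| = 4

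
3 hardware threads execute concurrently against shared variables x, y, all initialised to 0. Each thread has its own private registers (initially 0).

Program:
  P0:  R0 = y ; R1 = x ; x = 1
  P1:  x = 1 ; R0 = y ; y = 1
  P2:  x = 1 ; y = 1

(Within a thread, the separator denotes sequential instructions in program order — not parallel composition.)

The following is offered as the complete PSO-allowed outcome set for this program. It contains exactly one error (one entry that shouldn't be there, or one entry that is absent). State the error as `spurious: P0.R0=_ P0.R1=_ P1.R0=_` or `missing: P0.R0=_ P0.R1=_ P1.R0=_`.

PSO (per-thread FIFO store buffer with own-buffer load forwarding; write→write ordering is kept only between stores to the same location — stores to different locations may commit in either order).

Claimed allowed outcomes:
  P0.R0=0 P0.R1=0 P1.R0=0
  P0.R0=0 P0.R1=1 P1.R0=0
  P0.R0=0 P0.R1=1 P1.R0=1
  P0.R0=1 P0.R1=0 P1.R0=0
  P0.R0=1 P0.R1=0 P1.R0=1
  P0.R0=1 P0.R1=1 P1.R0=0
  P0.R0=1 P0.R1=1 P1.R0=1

outcome vector order: (P0.R0,P0.R1,P1.R0)
PSO: 8 outcomes — {0/0/0 0/0/1 0/1/0 0/1/1 1/0/0 1/0/1 1/1/0 1/1/1}
PSO∖claimed = {0/0/1}

missing: P0.R0=0 P0.R1=0 P1.R0=1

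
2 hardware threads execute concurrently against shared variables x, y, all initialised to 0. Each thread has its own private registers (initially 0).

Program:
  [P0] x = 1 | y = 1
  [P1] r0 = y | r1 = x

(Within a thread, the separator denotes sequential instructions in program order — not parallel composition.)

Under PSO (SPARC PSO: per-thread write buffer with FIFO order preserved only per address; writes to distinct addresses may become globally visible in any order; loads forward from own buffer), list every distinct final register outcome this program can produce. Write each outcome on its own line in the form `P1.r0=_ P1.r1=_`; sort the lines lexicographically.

P1.r0=0 P1.r1=0
P1.r0=0 P1.r1=1
P1.r0=1 P1.r1=0
P1.r0=1 P1.r1=1

outcome vector order: (P1.r0,P1.r1)
|PSO outcomes| = 4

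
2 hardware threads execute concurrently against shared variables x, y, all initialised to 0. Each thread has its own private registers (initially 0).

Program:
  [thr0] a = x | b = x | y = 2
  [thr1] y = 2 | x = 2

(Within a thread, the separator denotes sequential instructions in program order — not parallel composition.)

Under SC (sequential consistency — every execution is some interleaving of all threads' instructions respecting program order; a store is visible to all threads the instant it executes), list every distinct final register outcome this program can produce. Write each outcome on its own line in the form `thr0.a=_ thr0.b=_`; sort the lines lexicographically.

thr0.a=0 thr0.b=0
thr0.a=0 thr0.b=2
thr0.a=2 thr0.b=2

outcome vector order: (thr0.a,thr0.b)
|SC outcomes| = 3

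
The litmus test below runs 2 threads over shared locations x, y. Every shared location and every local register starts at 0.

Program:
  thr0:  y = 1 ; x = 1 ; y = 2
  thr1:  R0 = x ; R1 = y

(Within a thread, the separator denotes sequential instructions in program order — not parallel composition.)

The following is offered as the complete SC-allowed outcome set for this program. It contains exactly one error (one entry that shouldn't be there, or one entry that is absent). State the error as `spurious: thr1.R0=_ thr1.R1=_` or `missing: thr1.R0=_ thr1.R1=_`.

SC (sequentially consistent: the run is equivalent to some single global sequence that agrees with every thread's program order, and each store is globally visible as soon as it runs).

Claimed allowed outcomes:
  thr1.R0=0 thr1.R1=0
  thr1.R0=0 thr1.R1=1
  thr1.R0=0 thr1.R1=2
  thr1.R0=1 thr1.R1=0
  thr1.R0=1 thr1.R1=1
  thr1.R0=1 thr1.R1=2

outcome vector order: (thr1.R0,thr1.R1)
under SC → 00 01 02 11 12
claimed∖SC = {10}

spurious: thr1.R0=1 thr1.R1=0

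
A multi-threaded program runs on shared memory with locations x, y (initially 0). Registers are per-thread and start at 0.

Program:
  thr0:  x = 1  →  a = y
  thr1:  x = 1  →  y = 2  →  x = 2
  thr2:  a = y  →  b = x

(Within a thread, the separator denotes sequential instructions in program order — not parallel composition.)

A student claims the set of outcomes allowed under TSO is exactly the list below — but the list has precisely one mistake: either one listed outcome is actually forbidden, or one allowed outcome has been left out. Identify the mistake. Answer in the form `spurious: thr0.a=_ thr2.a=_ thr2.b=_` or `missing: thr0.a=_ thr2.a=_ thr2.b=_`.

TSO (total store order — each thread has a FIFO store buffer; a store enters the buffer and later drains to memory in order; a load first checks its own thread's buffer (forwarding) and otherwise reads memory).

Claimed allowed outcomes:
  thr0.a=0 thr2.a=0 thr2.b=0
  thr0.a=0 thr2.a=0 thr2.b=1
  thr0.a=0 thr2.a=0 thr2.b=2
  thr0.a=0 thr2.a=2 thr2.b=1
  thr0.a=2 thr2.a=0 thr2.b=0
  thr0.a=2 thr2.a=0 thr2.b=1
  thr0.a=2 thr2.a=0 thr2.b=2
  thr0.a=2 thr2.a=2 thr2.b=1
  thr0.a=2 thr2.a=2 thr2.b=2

missing: thr0.a=0 thr2.a=2 thr2.b=2

outcome vector order: (thr0.a,thr2.a,thr2.b)
TSO (10): 0/0/0; 0/0/1; 0/0/2; 0/2/1; 0/2/2; 2/0/0; 2/0/1; 2/0/2; 2/2/1; 2/2/2
TSO∖claimed = {0/2/2}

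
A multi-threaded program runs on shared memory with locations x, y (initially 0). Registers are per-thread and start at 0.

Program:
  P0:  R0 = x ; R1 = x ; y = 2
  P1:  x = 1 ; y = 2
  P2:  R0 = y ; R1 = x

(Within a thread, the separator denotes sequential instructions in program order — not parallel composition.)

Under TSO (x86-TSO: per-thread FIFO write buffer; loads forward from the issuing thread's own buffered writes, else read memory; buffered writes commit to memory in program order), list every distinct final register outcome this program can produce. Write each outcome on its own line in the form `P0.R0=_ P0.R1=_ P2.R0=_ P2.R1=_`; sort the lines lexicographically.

P0.R0=0 P0.R1=0 P2.R0=0 P2.R1=0
P0.R0=0 P0.R1=0 P2.R0=0 P2.R1=1
P0.R0=0 P0.R1=0 P2.R0=2 P2.R1=0
P0.R0=0 P0.R1=0 P2.R0=2 P2.R1=1
P0.R0=0 P0.R1=1 P2.R0=0 P2.R1=0
P0.R0=0 P0.R1=1 P2.R0=0 P2.R1=1
P0.R0=0 P0.R1=1 P2.R0=2 P2.R1=1
P0.R0=1 P0.R1=1 P2.R0=0 P2.R1=0
P0.R0=1 P0.R1=1 P2.R0=0 P2.R1=1
P0.R0=1 P0.R1=1 P2.R0=2 P2.R1=1

outcome vector order: (P0.R0,P0.R1,P2.R0,P2.R1)
|TSO outcomes| = 10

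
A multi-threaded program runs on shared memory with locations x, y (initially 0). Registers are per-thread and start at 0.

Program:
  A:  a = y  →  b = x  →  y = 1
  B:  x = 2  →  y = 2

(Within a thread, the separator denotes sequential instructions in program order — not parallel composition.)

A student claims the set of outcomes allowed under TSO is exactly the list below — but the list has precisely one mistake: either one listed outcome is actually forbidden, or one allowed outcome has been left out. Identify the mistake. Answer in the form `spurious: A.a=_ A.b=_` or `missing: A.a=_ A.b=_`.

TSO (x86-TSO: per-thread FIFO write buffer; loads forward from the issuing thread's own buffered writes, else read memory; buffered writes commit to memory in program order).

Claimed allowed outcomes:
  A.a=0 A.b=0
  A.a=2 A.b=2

missing: A.a=0 A.b=2

outcome vector order: (A.a,A.b)
[TSO] allowed = {0/0, 0/2, 2/2}
TSO∖claimed = {0/2}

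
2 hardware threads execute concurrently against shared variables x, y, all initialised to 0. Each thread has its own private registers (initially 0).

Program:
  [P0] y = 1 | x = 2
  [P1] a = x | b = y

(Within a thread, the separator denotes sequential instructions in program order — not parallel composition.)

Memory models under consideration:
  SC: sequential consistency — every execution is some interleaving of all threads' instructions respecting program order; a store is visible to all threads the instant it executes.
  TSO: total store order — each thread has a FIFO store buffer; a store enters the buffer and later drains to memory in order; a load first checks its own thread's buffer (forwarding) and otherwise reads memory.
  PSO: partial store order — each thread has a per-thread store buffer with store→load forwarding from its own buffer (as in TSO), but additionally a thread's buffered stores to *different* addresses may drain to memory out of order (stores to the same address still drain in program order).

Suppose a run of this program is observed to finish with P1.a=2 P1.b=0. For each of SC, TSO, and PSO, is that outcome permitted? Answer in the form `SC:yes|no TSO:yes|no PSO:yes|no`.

SC:no TSO:no PSO:yes

outcome vector order: (P1.a,P1.b)
under SC → 00, 01, 21
under TSO → 00, 01, 21
under PSO → 00, 01, 20, 21
target 20 ∈ {PSO}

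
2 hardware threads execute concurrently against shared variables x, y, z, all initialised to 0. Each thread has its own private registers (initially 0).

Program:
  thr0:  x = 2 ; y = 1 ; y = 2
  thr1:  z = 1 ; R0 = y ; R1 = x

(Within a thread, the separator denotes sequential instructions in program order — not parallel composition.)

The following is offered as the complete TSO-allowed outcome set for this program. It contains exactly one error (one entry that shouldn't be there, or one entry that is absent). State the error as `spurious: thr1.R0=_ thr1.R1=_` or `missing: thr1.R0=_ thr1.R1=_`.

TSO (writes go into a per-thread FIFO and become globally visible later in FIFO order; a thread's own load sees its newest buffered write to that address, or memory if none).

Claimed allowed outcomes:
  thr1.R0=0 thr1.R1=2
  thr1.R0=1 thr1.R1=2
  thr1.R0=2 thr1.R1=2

outcome vector order: (thr1.R0,thr1.R1)
under TSO → (0,0), (0,2), (1,2), (2,2)
TSO∖claimed = {(0,0)}

missing: thr1.R0=0 thr1.R1=0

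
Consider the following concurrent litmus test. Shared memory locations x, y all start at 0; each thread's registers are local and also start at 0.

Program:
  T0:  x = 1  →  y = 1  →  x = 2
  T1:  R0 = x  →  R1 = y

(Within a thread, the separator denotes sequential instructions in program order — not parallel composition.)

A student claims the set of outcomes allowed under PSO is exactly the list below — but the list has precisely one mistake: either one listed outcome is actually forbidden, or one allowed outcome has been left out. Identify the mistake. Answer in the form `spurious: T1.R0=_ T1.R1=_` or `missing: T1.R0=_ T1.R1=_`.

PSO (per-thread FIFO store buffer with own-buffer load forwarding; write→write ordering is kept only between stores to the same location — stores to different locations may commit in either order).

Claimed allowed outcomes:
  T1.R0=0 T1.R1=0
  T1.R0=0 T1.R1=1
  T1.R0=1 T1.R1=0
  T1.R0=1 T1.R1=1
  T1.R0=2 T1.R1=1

missing: T1.R0=2 T1.R1=0

outcome vector order: (T1.R0,T1.R1)
under PSO → 00, 01, 10, 11, 20, 21
PSO∖claimed = {20}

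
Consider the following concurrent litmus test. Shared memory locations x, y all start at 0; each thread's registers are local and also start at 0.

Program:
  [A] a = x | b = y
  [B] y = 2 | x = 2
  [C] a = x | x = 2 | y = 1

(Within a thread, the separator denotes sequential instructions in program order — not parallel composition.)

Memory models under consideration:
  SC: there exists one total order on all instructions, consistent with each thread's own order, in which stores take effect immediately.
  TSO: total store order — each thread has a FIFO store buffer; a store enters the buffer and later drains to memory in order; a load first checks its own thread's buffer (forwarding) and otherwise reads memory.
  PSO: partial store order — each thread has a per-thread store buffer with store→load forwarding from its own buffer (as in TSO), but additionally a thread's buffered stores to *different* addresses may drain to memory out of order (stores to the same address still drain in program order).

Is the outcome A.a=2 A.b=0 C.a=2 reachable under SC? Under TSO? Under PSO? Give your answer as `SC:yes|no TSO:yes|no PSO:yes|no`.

outcome vector order: (A.a,A.b,C.a)
[SC] allowed = {(0,0,0), (0,0,2), (0,1,0), (0,1,2), (0,2,0), (0,2,2), (2,0,0), (2,1,0), (2,1,2), (2,2,0), (2,2,2)}
[TSO] allowed = {(0,0,0), (0,0,2), (0,1,0), (0,1,2), (0,2,0), (0,2,2), (2,0,0), (2,1,0), (2,1,2), (2,2,0), (2,2,2)}
[PSO] allowed = {(0,0,0), (0,0,2), (0,1,0), (0,1,2), (0,2,0), (0,2,2), (2,0,0), (2,0,2), (2,1,0), (2,1,2), (2,2,0), (2,2,2)}
target (2,0,2) ∈ {PSO}

SC:no TSO:no PSO:yes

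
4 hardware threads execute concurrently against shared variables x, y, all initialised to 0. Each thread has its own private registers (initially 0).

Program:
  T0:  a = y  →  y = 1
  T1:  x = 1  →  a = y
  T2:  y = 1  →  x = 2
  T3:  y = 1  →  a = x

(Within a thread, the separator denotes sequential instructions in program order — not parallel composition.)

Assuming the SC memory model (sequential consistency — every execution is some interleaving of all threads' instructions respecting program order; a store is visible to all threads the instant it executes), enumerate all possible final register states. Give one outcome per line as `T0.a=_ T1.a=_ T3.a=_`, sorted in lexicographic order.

T0.a=0 T1.a=0 T3.a=1
T0.a=0 T1.a=0 T3.a=2
T0.a=0 T1.a=1 T3.a=0
T0.a=0 T1.a=1 T3.a=1
T0.a=0 T1.a=1 T3.a=2
T0.a=1 T1.a=0 T3.a=1
T0.a=1 T1.a=0 T3.a=2
T0.a=1 T1.a=1 T3.a=0
T0.a=1 T1.a=1 T3.a=1
T0.a=1 T1.a=1 T3.a=2

outcome vector order: (T0.a,T1.a,T3.a)
|SC outcomes| = 10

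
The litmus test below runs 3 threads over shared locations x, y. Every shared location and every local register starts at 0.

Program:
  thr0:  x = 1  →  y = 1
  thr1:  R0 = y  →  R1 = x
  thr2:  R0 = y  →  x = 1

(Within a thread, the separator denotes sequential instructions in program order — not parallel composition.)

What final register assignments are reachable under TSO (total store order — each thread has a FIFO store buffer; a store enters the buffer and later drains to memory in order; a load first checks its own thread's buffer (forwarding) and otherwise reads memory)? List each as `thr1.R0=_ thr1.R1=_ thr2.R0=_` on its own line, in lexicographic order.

thr1.R0=0 thr1.R1=0 thr2.R0=0
thr1.R0=0 thr1.R1=0 thr2.R0=1
thr1.R0=0 thr1.R1=1 thr2.R0=0
thr1.R0=0 thr1.R1=1 thr2.R0=1
thr1.R0=1 thr1.R1=1 thr2.R0=0
thr1.R0=1 thr1.R1=1 thr2.R0=1

outcome vector order: (thr1.R0,thr1.R1,thr2.R0)
|TSO outcomes| = 6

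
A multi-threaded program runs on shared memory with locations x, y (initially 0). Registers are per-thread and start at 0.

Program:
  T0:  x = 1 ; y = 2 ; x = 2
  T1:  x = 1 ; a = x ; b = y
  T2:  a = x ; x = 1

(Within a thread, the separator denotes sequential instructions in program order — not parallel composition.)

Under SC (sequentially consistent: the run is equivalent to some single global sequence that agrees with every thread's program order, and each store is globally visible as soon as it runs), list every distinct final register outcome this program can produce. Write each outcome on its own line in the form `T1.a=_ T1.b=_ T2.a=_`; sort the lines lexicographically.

T1.a=1 T1.b=0 T2.a=0
T1.a=1 T1.b=0 T2.a=1
T1.a=1 T1.b=0 T2.a=2
T1.a=1 T1.b=2 T2.a=0
T1.a=1 T1.b=2 T2.a=1
T1.a=1 T1.b=2 T2.a=2
T1.a=2 T1.b=2 T2.a=0
T1.a=2 T1.b=2 T2.a=1
T1.a=2 T1.b=2 T2.a=2

outcome vector order: (T1.a,T1.b,T2.a)
|SC outcomes| = 9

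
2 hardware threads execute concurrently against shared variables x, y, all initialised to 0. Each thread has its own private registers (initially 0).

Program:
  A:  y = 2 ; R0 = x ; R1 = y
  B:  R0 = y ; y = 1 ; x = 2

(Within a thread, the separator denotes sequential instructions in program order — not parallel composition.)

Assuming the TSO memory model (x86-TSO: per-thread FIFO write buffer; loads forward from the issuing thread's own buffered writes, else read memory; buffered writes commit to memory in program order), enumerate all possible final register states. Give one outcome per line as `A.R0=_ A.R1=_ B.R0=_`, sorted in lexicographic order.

A.R0=0 A.R1=1 B.R0=0
A.R0=0 A.R1=1 B.R0=2
A.R0=0 A.R1=2 B.R0=0
A.R0=0 A.R1=2 B.R0=2
A.R0=2 A.R1=1 B.R0=0
A.R0=2 A.R1=1 B.R0=2
A.R0=2 A.R1=2 B.R0=0

outcome vector order: (A.R0,A.R1,B.R0)
|TSO outcomes| = 7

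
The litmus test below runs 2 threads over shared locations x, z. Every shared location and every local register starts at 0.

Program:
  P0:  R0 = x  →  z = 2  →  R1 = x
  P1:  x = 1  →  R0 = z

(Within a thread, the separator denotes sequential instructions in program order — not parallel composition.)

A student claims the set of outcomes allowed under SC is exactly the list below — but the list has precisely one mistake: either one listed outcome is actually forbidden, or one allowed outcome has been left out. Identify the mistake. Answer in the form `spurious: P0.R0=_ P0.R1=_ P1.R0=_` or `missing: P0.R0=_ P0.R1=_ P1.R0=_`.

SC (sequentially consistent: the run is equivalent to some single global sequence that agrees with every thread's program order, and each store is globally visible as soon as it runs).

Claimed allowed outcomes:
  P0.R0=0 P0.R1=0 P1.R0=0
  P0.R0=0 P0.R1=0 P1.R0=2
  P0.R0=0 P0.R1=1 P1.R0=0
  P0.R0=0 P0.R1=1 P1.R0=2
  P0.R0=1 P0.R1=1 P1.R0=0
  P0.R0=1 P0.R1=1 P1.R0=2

outcome vector order: (P0.R0,P0.R1,P1.R0)
[SC] allowed = {<0 0 2> <0 1 0> <0 1 2> <1 1 0> <1 1 2>}
claimed∖SC = {<0 0 0>}

spurious: P0.R0=0 P0.R1=0 P1.R0=0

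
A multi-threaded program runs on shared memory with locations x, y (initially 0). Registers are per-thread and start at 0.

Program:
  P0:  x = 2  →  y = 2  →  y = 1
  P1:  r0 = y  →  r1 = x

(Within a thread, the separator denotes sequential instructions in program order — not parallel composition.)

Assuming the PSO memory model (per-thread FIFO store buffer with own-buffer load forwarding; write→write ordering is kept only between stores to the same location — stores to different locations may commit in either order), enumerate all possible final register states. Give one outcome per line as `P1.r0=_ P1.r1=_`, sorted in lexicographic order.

P1.r0=0 P1.r1=0
P1.r0=0 P1.r1=2
P1.r0=1 P1.r1=0
P1.r0=1 P1.r1=2
P1.r0=2 P1.r1=0
P1.r0=2 P1.r1=2

outcome vector order: (P1.r0,P1.r1)
|PSO outcomes| = 6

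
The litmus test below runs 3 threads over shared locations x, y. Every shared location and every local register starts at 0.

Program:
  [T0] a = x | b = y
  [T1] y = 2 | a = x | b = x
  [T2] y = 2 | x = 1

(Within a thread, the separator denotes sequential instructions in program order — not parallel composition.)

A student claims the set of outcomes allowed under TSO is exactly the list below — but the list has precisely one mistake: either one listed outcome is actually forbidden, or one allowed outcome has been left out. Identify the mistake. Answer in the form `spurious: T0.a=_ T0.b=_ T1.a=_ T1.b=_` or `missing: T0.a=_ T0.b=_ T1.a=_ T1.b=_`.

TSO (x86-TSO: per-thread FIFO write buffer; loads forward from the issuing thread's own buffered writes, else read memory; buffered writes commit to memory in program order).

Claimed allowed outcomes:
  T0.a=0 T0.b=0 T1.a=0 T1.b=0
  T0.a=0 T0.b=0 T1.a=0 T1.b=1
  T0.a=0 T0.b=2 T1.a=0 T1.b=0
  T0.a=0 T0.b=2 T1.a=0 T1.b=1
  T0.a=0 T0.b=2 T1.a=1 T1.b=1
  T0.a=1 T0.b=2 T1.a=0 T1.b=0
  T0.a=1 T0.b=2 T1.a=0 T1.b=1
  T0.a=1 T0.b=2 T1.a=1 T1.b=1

outcome vector order: (T0.a,T0.b,T1.a,T1.b)
under TSO → 0000, 0001, 0011, 0200, 0201, 0211, 1200, 1201, 1211
TSO∖claimed = {0011}

missing: T0.a=0 T0.b=0 T1.a=1 T1.b=1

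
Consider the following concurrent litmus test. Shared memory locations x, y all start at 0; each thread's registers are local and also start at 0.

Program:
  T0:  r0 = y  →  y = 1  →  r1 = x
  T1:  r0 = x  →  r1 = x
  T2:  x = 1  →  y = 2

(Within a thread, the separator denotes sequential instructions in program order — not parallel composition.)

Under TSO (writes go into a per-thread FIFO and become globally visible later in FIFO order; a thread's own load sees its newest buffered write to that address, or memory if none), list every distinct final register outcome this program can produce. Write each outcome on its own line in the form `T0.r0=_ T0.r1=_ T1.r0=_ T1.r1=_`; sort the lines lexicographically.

T0.r0=0 T0.r1=0 T1.r0=0 T1.r1=0
T0.r0=0 T0.r1=0 T1.r0=0 T1.r1=1
T0.r0=0 T0.r1=0 T1.r0=1 T1.r1=1
T0.r0=0 T0.r1=1 T1.r0=0 T1.r1=0
T0.r0=0 T0.r1=1 T1.r0=0 T1.r1=1
T0.r0=0 T0.r1=1 T1.r0=1 T1.r1=1
T0.r0=2 T0.r1=1 T1.r0=0 T1.r1=0
T0.r0=2 T0.r1=1 T1.r0=0 T1.r1=1
T0.r0=2 T0.r1=1 T1.r0=1 T1.r1=1

outcome vector order: (T0.r0,T0.r1,T1.r0,T1.r1)
|TSO outcomes| = 9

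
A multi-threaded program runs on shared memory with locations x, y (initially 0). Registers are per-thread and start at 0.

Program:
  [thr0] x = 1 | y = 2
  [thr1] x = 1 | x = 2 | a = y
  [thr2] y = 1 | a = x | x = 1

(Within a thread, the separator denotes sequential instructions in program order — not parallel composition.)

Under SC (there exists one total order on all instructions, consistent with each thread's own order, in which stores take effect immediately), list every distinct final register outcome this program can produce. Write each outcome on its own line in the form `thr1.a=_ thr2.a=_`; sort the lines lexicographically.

outcome vector order: (thr1.a,thr2.a)
|SC outcomes| = 8

thr1.a=0 thr2.a=1
thr1.a=0 thr2.a=2
thr1.a=1 thr2.a=0
thr1.a=1 thr2.a=1
thr1.a=1 thr2.a=2
thr1.a=2 thr2.a=0
thr1.a=2 thr2.a=1
thr1.a=2 thr2.a=2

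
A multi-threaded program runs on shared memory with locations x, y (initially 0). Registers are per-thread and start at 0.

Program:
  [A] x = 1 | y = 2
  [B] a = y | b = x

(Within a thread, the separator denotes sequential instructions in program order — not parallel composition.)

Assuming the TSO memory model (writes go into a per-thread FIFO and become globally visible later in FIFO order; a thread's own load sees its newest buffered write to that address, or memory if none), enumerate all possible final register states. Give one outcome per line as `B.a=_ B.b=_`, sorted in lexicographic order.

outcome vector order: (B.a,B.b)
|TSO outcomes| = 3

B.a=0 B.b=0
B.a=0 B.b=1
B.a=2 B.b=1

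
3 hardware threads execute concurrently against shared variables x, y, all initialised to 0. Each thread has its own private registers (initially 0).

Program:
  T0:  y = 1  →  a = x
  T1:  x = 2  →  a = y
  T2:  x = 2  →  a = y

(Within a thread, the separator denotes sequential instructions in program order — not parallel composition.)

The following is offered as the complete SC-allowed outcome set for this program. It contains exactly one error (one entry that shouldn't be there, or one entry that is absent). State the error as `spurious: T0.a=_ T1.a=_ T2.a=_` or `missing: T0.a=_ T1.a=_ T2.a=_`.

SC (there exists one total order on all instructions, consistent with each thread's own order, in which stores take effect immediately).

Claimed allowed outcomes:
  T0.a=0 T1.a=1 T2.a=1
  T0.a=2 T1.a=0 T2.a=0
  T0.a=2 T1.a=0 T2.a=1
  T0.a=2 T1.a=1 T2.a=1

outcome vector order: (T0.a,T1.a,T2.a)
[SC] allowed = {0/1/1 2/0/0 2/0/1 2/1/0 2/1/1}
SC∖claimed = {2/1/0}

missing: T0.a=2 T1.a=1 T2.a=0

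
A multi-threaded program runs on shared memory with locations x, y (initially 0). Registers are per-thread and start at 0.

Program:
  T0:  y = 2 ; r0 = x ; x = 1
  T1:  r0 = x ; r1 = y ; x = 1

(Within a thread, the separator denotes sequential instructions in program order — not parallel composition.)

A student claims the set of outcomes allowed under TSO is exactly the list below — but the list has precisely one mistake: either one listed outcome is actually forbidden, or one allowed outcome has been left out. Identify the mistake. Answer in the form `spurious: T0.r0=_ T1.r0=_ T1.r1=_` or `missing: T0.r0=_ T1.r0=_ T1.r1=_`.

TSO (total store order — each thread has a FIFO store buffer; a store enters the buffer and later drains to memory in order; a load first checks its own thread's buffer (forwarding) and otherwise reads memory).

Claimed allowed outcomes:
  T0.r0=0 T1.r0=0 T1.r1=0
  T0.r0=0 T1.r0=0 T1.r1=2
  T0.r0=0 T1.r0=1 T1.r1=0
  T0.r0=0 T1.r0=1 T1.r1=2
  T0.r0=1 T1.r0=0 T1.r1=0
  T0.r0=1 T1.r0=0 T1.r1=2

outcome vector order: (T0.r0,T1.r0,T1.r1)
TSO (5): 0/0/0; 0/0/2; 0/1/2; 1/0/0; 1/0/2
claimed∖TSO = {0/1/0}

spurious: T0.r0=0 T1.r0=1 T1.r1=0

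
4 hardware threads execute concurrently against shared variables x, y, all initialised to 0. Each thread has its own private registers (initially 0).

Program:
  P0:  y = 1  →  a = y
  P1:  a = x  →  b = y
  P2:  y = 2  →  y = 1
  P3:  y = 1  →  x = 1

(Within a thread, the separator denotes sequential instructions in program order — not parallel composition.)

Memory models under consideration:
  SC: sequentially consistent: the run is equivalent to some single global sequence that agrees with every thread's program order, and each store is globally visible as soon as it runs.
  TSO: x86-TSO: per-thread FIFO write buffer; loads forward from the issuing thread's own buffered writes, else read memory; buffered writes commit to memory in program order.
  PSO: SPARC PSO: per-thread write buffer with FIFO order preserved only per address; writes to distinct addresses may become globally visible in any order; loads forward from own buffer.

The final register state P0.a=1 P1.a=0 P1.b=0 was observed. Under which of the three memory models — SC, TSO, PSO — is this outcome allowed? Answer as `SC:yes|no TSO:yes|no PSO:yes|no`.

outcome vector order: (P0.a,P1.a,P1.b)
[SC] allowed = {(1,0,0); (1,0,1); (1,0,2); (1,1,1); (1,1,2); (2,0,0); (2,0,1); (2,0,2); (2,1,1); (2,1,2)}
[TSO] allowed = {(1,0,0); (1,0,1); (1,0,2); (1,1,1); (1,1,2); (2,0,0); (2,0,1); (2,0,2); (2,1,1); (2,1,2)}
[PSO] allowed = {(1,0,0); (1,0,1); (1,0,2); (1,1,0); (1,1,1); (1,1,2); (2,0,0); (2,0,1); (2,0,2); (2,1,0); (2,1,1); (2,1,2)}
target (1,0,0) ∈ {SC,TSO,PSO}

SC:yes TSO:yes PSO:yes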